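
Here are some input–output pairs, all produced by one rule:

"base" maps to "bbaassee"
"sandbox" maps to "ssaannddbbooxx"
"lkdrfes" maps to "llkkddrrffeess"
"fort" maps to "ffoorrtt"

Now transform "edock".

eeddoocckk

Each output is the input with this applied: double every character.
So "edock" becomes "eeddoocckk".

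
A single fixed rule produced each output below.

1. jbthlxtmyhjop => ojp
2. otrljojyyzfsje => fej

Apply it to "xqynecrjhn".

rnh

The pattern: swap each adjacent pair of characters (1↔2, 3↔4, ...), then keep only the last 3 characters.
"xqynecrjhn" → "qxnycejrnh" → "rnh".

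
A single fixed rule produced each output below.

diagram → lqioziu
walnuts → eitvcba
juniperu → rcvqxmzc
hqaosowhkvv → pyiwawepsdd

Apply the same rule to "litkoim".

In each case the input is transformed by: shift every letter 8 places forward in the alphabet (wrapping around).
For "litkoim" the result is "tqbswqu".

tqbswqu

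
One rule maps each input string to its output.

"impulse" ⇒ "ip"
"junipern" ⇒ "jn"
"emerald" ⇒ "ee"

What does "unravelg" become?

The rule is to keep every other character starting from the first (positions 1st, 3rd, 5th, ...), then keep only the first 2 characters.
So "unravelg" becomes "ur".

ur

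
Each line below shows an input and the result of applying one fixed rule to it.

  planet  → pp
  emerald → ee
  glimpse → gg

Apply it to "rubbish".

rr

The transformation: double every character, then keep only the first 2 characters.
Working it through for "rubbish": intermediate "rruubbbbiisshh", final "rr".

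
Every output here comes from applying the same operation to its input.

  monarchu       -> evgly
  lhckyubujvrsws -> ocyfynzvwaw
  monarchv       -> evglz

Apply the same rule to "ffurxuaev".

Rule — delete the first 3 characters, then shift every letter 4 places forward in the alphabet (wrapping around).
For "ffurxuaev", step one produces "rxuaev"; step two turns that into "vbyeiz".

vbyeiz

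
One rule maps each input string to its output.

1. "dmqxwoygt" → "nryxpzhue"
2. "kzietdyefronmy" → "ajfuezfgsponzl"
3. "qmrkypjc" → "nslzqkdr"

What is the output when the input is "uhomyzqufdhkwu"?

The transformation: shift every letter 1 place forward in the alphabet (wrapping around), then move the first character to the end.
Applying both steps to "uhomyzqufdhkwu": "vipnzarvgeilxv", then "ipnzarvgeilxvv".

ipnzarvgeilxvv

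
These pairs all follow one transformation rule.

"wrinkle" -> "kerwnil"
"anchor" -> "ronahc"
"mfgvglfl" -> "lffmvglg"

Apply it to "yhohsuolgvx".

Looking at the pairs, the operation is to swap each adjacent pair of characters (1↔2, 3↔4, ...), then move the last 2 characters to the front (rotate right by 2).
Working it through for "yhohsuolgvx": intermediate "hyhouslovgx", final "gxhyhouslov".

gxhyhouslov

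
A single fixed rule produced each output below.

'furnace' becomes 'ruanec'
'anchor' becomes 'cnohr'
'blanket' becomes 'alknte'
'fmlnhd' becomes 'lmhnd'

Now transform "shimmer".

The pattern: delete the first character, then swap each adjacent pair of characters (1↔2, 3↔4, ...).
On "shimmer": the first step gives "himmer", and the second then gives "ihmmre".

ihmmre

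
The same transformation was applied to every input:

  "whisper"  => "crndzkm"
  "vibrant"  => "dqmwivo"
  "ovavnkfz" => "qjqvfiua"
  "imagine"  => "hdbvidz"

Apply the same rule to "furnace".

What's happening: swap each adjacent pair of characters (1↔2, 3↔4, ...), then shift every letter 5 places backward in the alphabet (wrapping around).
For "furnace" the result is "paimxvz".

paimxvz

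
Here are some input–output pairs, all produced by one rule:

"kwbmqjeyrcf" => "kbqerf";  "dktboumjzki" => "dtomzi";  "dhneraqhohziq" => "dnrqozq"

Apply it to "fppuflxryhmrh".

Looking at the pairs, the operation is to keep every other character starting from the first (positions 1st, 3rd, 5th, ...).
So "fppuflxryhmrh" becomes "fpfxymh".

fpfxymh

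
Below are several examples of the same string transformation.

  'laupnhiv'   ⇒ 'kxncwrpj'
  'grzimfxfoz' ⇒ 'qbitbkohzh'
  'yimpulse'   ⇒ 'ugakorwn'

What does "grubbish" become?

ujitwddk

Rule — shift every letter 2 places forward in the alphabet (wrapping around), then move the last 2 characters to the front (rotate right by 2).
Working it through for "grubbish": intermediate "itwddkuj", final "ujitwddk".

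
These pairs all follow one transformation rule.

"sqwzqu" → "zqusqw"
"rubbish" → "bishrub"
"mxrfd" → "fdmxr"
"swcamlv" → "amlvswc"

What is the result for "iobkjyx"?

What's happening: move the first 3 characters to the end (rotate left by 3).
Applying that to "iobkjyx" gives "kjyxiob".

kjyxiob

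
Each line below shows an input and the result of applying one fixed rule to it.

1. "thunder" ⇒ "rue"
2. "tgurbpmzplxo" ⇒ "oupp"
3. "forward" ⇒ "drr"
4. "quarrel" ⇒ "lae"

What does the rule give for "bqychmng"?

gym

The pattern: move the last character to the front, then keep one character in every 3, starting at position 1 (positions 1st, 4th, 7th, ...).
On "bqychmng" that produces "gym".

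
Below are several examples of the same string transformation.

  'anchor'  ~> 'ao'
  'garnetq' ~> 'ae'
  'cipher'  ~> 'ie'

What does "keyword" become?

The transformation: keep only the vowels.
Applying that to "keyword" gives "eo".

eo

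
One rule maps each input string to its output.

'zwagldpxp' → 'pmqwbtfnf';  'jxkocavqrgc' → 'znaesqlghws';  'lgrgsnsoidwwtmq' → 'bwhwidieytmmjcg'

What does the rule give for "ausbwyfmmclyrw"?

The pattern: shift every letter 10 places backward in the alphabet (wrapping around).
"ausbwyfmmclyrw" → "qkirmovccsbohm".

qkirmovccsbohm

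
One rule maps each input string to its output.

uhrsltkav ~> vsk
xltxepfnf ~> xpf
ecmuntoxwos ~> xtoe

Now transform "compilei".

ple

The transformation: sort the characters into reverse alphabetical order, then keep one character in every 3, starting at position 1 (positions 1st, 4th, 7th, ...).
Applying both steps to "compilei": "pomliiec", then "ple".
(Check on "xltxepfnf": → "xxtpnlffe" → "xpf" ✓)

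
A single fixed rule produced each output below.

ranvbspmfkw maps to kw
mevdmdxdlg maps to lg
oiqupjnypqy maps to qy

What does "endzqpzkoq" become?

oq

Rule — keep only the last 2 characters.
So "endzqpzkoq" becomes "oq".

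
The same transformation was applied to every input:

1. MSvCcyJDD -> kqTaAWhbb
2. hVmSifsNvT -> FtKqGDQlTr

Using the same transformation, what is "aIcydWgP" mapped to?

Looking at the pairs, the operation is to flip the case of every letter, then shift every letter 2 places backward in the alphabet (wrapping around).
"aIcydWgP" → "AiCYDwGp" → "YgAWBuEn".

YgAWBuEn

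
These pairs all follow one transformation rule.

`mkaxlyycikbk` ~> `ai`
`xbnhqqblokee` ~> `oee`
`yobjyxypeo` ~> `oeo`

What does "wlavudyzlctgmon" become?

auo

Each output is the input with this applied: keep only the vowels.
On "wlavudyzlctgmon" that produces "auo".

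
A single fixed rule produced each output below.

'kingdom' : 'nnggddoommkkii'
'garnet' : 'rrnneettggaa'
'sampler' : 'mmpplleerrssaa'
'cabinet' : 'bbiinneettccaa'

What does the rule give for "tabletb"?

bblleettbbttaa

Looking at the pairs, the operation is to move the first 2 characters to the end (rotate left by 2), then double every character.
Starting from "tabletb": after the first operation, "bletbta"; after the second, "bblleettbbttaa".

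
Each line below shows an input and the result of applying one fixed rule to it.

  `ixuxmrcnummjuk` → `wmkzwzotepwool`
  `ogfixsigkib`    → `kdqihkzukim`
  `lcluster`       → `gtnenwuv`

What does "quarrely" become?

naswcttg

The transformation: shift every letter 2 places forward in the alphabet (wrapping around), then move the last 2 characters to the front (rotate right by 2).
Working it through for "quarrely": intermediate "swcttgna", final "naswcttg".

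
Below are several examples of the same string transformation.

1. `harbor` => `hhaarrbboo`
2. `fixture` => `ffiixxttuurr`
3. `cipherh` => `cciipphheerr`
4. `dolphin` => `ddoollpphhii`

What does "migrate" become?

mmiiggrraatt

Looking at the pairs, the operation is to double every character, then delete the last 2 characters.
Starting from "migrate": after the first operation, "mmiiggrraattee"; after the second, "mmiiggrraatt".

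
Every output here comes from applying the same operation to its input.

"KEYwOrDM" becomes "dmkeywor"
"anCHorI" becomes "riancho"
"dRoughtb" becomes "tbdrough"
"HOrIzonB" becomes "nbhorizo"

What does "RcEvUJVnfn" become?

fnrcevujvn

In each case the input is transformed by: move the last 2 characters to the front (rotate right by 2), then convert every letter to lowercase.
Applying that to "RcEvUJVnfn" gives "fnrcevujvn".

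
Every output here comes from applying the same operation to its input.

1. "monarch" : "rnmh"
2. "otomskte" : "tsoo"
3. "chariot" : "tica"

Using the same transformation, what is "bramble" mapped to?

ebba

In each case the input is transformed by: keep every other character starting from the first (positions 1st, 3rd, 5th, ...), then sort the characters into reverse alphabetical order.
"bramble" → "babe" → "ebba".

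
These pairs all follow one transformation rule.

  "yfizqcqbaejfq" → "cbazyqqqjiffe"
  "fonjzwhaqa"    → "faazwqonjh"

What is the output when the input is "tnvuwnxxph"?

nnhxxwvutp

The rule is to sort the characters into reverse alphabetical order, then move the last 3 characters to the front (rotate right by 3).
On "tnvuwnxxph": the first step gives "xxwvutpnnh", and the second then gives "nnhxxwvutp".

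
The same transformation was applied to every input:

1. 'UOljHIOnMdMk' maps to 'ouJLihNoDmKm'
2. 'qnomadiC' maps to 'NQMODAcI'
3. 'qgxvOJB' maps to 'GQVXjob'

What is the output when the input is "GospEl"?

OgPSLe

The transformation: flip the case of every letter, then swap each adjacent pair of characters (1↔2, 3↔4, ...).
On "GospEl": the first step gives "gOSPeL", and the second then gives "OgPSLe".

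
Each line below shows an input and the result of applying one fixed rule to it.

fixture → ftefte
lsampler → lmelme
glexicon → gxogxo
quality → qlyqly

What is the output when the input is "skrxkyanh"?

The pattern: keep one character in every 3, starting at position 1 (positions 1st, 4th, 7th, ...), then write the whole string twice.
On "skrxkyanh": the first step gives "sxa", and the second then gives "sxasxa".

sxasxa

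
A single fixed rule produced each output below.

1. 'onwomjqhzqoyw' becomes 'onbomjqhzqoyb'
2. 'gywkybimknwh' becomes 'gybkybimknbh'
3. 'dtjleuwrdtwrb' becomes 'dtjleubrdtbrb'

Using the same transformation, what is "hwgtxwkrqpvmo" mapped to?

Rule — replace every "w" with "b".
On "hwgtxwkrqpvmo" that produces "hbgtxbkrqpvmo".

hbgtxbkrqpvmo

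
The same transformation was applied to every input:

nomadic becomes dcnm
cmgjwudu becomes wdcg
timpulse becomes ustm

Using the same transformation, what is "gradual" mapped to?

ulga

The pattern: keep every other character starting from the first (positions 1st, 3rd, 5th, ...), then move the first 2 characters to the end (rotate left by 2).
Starting from "gradual": after the first operation, "gaul"; after the second, "ulga".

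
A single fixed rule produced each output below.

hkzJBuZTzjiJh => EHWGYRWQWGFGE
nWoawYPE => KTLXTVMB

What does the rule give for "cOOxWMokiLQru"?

ZLLUTJLHFINOR

The rule is to shift every letter 3 places backward in the alphabet (wrapping around), then convert every letter to uppercase.
Applying both steps to "cOOxWMokiLQru": "zLLuTJlhfINor", then "ZLLUTJLHFINOR".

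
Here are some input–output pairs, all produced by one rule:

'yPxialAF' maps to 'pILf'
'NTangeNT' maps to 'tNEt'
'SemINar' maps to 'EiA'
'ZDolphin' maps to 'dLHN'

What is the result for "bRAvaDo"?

rVd

Rule — keep every other character starting from the second (positions 2nd, 4th, 6th, ...), then flip the case of every letter.
Working it through for "bRAvaDo": intermediate "RvD", final "rVd".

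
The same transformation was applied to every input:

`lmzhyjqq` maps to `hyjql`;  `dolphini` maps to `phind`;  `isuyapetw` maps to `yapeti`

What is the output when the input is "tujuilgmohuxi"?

Each output is the input with this applied: swap the first and last characters, then delete the first 3 characters.
Working it through for "tujuilgmohuxi": intermediate "iujuilgmohuxt", final "uilgmohuxt".

uilgmohuxt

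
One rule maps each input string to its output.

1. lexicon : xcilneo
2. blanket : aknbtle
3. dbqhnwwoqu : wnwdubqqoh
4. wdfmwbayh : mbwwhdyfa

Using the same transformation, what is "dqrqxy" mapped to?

Looking at the pairs, the operation is to take characters alternately from the front and the back (1st, last, 2nd, 2nd-last, ...), then move the last 3 characters to the front (rotate right by 3).
Working it through for "dqrqxy": intermediate "dyqxrq", final "xrqdyq".

xrqdyq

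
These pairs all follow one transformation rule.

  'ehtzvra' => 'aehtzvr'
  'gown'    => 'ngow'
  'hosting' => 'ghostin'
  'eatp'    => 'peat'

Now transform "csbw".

Each output is the input with this applied: move the last character to the front.
"csbw" → "wcsb".

wcsb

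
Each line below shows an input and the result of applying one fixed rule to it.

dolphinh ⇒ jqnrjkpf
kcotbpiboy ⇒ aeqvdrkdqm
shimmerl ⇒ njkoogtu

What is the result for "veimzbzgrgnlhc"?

Looking at the pairs, the operation is to swap the first and last characters, then shift every letter 2 places forward in the alphabet (wrapping around).
Starting from "veimzbzgrgnlhc": after the first operation, "ceimzbzgrgnlhv"; after the second, "egkobdbitipnjx".

egkobdbitipnjx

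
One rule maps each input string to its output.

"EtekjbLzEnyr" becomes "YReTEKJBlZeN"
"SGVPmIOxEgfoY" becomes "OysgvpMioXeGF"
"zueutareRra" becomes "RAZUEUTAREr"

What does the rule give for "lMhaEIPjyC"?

Looking at the pairs, the operation is to move the last 2 characters to the front (rotate right by 2), then flip the case of every letter.
For "lMhaEIPjyC" the result is "YcLmHAeipJ".

YcLmHAeipJ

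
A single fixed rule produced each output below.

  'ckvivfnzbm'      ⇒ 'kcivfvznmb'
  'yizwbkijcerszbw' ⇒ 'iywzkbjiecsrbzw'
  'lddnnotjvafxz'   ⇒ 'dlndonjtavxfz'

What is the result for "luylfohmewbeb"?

Each output is the input with this applied: swap each adjacent pair of characters (1↔2, 3↔4, ...).
Applying that to "luylfohmewbeb" gives "ullyofmhweebb".

ullyofmhweebb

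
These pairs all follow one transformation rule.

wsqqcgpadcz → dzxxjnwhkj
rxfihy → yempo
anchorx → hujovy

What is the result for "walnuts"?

dhsuba

What's happening: shift every letter 7 places forward in the alphabet (wrapping around), then delete the last character.
On "walnuts": the first step gives "dhsubaz", and the second then gives "dhsuba".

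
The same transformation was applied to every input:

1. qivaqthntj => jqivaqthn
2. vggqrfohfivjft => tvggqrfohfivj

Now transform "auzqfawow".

The transformation: move the last character to the front, then delete the last character.
Starting from "auzqfawow": after the first operation, "wauzqfawo"; after the second, "wauzqfaw".

wauzqfaw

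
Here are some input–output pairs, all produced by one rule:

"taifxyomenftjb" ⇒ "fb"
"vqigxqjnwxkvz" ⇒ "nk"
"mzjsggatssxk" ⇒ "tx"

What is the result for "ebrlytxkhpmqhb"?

mb

Looking at the pairs, the operation is to keep one character in every 3, starting at position 2 (positions 2nd, 5th, 8th, ...), then keep only the last 2 characters.
Starting from "ebrlytxkhpmqhb": after the first operation, "bykmb"; after the second, "mb".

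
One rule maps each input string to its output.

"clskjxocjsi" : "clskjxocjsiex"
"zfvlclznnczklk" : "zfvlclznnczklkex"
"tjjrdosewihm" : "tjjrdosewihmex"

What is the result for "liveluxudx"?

Each output is the input with this applied: append "ex".
Doing the same to "liveluxudx": "liveluxudxex".

liveluxudxex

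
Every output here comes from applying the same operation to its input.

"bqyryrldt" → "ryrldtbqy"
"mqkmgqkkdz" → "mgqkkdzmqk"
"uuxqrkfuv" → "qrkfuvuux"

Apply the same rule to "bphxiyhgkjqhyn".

xiyhgkjqhynbph

In each case the input is transformed by: move the first 3 characters to the end (rotate left by 3).
So "bphxiyhgkjqhyn" becomes "xiyhgkjqhynbph".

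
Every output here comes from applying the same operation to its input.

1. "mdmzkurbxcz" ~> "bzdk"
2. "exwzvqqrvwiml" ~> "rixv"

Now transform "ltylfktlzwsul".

lstf

Rule — keep one character in every 3, starting at position 2 (positions 2nd, 5th, 8th, ...), then swap the front and back halves of the string.
Starting from "ltylfktlzwsul": after the first operation, "tfls"; after the second, "lstf".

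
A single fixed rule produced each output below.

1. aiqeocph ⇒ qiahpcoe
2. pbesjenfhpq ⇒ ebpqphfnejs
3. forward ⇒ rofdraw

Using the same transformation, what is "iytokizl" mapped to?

Looking at the pairs, the operation is to move the first 3 characters to the end (rotate left by 3), then reverse the string.
On "iytokizl" that produces "tyilziko".

tyilziko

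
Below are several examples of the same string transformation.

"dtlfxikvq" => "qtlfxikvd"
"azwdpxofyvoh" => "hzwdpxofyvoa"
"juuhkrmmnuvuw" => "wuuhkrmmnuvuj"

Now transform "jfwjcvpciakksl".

lfwjcvpciakksj

The rule is to swap the first and last characters.
Applying that to "jfwjcvpciakksl" gives "lfwjcvpciakksj".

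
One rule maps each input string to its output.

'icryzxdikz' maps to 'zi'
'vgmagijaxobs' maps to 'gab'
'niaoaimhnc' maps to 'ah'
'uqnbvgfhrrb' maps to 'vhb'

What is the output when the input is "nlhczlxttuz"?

The transformation: delete the first 3 characters, then keep one character in every 3, starting at position 2 (positions 2nd, 5th, 8th, ...).
Starting from "nlhczlxttuz": after the first operation, "czlxttuz"; after the second, "ztz".

ztz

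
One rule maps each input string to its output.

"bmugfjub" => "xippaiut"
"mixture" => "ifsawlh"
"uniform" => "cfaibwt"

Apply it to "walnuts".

ihgkozb

The transformation: move the last 3 characters to the front (rotate right by 3), then shift every letter 12 places backward in the alphabet (wrapping around).
Starting from "walnuts": after the first operation, "utswaln"; after the second, "ihgkozb".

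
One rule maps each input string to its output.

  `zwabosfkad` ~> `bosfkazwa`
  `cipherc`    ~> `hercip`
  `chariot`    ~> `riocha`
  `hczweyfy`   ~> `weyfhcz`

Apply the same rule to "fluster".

The pattern: delete the last character, then move the first 3 characters to the end (rotate left by 3).
Applying that to "fluster" gives "steflu".

steflu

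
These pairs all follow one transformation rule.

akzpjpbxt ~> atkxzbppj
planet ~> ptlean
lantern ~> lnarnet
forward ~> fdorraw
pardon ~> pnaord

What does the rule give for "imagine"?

iemnaig

The pattern: take characters alternately from the front and the back (1st, last, 2nd, 2nd-last, ...).
Doing the same to "imagine": "iemnaig".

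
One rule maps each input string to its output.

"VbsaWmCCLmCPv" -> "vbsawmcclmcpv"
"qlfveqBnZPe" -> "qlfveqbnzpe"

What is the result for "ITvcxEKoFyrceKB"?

The pattern: convert every letter to lowercase.
Applying that to "ITvcxEKoFyrceKB" gives "itvcxekofyrcekb".

itvcxekofyrcekb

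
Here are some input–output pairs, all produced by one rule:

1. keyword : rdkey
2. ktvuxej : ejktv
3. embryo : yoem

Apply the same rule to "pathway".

Looking at the pairs, the operation is to move the last 2 characters to the front (rotate right by 2), then delete the last 2 characters.
On "pathway": the first step gives "aypathw", and the second then gives "aypat".

aypat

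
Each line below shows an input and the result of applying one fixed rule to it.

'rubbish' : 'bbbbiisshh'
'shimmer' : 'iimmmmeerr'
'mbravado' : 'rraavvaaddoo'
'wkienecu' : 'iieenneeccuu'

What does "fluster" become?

uusstteerr

The rule is to delete the first 2 characters, then double every character.
On "fluster" that produces "uusstteerr".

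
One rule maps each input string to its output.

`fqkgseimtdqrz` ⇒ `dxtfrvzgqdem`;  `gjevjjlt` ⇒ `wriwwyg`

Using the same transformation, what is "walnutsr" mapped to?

The rule is to shift every letter 13 places forward in the alphabet (wrapping around) — i.e. ROT13, then delete the first character.
Working it through for "walnutsr": intermediate "jnyahgfe", final "nyahgfe".

nyahgfe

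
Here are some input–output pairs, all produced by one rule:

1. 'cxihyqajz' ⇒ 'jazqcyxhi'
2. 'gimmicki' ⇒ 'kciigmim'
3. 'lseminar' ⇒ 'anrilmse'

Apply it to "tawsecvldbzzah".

azhztbadwlsvec

The rule is to move the last 2 characters to the front (rotate right by 2), then take characters alternately from the front and the back (1st, last, 2nd, 2nd-last, ...).
Applying both steps to "tawsecvldbzzah": "ahtawsecvldbzz", then "azhztbadwlsvec".
(Check on "cxihyqajz": → "jzcxihyqa" → "jazqcyxhi" ✓)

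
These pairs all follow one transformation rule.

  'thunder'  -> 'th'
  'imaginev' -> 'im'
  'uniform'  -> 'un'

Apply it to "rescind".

Rule — keep only the first 2 characters.
On "rescind" that produces "re".

re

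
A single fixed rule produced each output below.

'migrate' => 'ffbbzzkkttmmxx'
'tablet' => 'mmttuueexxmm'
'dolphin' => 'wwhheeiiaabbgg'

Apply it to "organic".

What's happening: shift every letter 7 places backward in the alphabet (wrapping around), then double every character.
On "organic": the first step gives "hkztgbv", and the second then gives "hhkkzzttggbbvv".
(Check on "tablet": → "mtuexm" → "mmttuueexxmm" ✓)

hhkkzzttggbbvv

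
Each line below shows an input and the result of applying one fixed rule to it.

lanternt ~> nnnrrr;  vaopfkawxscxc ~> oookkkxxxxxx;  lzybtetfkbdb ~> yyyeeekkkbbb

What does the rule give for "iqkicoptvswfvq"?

kkkooovvvfff

What's happening: keep one character in every 3, starting at position 3 (positions 3rd, 6th, 9th, ...), then repeat every character 3 times.
For "iqkicoptvswfvq", step one produces "kovf"; step two turns that into "kkkooovvvfff".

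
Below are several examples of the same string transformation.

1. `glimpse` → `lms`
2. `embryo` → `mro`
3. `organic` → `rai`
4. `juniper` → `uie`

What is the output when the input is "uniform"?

nfr

Looking at the pairs, the operation is to keep every other character starting from the second (positions 2nd, 4th, 6th, ...).
Doing the same to "uniform": "nfr".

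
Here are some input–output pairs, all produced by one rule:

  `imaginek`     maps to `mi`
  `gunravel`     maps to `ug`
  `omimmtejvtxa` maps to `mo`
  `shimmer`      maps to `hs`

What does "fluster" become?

The pattern: swap each adjacent pair of characters (1↔2, 3↔4, ...), then keep only the first 2 characters.
Applying both steps to "fluster": "lfsuetr", then "lf".

lf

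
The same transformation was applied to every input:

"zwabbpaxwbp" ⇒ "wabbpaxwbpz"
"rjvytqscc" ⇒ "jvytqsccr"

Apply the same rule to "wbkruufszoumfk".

bkruufszoumfkw

The pattern: move the first character to the end.
"wbkruufszoumfk" → "bkruufszoumfkw".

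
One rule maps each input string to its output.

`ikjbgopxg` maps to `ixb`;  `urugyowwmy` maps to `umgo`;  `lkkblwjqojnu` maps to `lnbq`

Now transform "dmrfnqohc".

dhf

Each output is the input with this applied: take characters alternately from the front and the back (1st, last, 2nd, 2nd-last, ...), then keep one character in every 3, starting at position 1 (positions 1st, 4th, 7th, ...).
So "dmrfnqohc" becomes "dhf".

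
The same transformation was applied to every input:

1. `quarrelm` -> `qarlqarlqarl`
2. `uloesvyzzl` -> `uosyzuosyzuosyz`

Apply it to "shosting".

The transformation: keep every other character starting from the first (positions 1st, 3rd, 5th, ...), then write the whole string 3 times in a row.
"shosting" → "sotn" → "sotnsotnsotn".
(Check on "quarrelm": → "qarl" → "qarlqarlqarl" ✓)

sotnsotnsotn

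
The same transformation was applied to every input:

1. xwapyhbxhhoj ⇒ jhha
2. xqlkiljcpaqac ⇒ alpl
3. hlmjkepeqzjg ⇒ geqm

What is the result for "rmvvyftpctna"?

In each case the input is transformed by: keep one character in every 3, starting at position 3 (positions 3rd, 6th, 9th, ...), then swap the first and last characters.
Applying both steps to "rmvvyftpctna": "vfca", then "afcv".

afcv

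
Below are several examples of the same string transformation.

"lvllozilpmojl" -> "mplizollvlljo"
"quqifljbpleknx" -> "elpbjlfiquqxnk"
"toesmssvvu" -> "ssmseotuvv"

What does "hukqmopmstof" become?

smpomqkuhfot

The pattern: move the last 3 characters to the front (rotate right by 3), then reverse the string.
Starting from "hukqmopmstof": after the first operation, "tofhukqmopms"; after the second, "smpomqkuhfot".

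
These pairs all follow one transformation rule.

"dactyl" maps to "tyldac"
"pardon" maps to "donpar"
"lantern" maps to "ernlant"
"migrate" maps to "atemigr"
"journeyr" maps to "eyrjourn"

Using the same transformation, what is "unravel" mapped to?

velunra

The transformation: move the last 3 characters to the front (rotate right by 3).
"unravel" → "velunra".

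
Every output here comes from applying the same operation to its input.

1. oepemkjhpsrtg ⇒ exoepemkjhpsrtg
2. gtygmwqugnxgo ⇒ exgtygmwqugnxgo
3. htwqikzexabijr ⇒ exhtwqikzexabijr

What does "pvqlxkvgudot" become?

What's happening: prepend "ex".
"pvqlxkvgudot" → "expvqlxkvgudot".

expvqlxkvgudot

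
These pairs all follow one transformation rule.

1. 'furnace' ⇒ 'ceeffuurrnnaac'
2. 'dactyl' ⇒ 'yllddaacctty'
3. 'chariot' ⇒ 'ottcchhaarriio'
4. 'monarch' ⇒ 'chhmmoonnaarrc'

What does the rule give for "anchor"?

orraanncchho

Rule — double every character, then move the last 3 characters to the front (rotate right by 3).
"anchor" → "orraanncchho".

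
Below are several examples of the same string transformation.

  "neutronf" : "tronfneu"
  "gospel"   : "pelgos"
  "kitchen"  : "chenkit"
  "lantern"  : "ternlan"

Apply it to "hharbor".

The transformation: move the first 3 characters to the end (rotate left by 3).
So "hharbor" becomes "rborhha".

rborhha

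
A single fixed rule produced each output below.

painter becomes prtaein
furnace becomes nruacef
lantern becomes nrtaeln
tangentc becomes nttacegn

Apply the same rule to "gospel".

opsegl

What's happening: sort the characters into alphabetical order, then move the last 3 characters to the front (rotate right by 3).
On "gospel": the first step gives "eglops", and the second then gives "opsegl".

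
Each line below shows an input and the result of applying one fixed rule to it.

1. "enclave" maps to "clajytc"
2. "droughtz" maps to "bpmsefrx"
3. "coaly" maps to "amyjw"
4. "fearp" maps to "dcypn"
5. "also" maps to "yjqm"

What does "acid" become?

yagb

The rule is to shift every letter 2 places backward in the alphabet (wrapping around).
Doing the same to "acid": "yagb".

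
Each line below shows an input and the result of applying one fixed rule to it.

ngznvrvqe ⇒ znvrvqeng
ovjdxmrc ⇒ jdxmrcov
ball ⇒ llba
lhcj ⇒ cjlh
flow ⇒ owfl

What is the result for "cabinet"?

Each output is the input with this applied: move the first 2 characters to the end (rotate left by 2).
Doing the same to "cabinet": "binetca".

binetca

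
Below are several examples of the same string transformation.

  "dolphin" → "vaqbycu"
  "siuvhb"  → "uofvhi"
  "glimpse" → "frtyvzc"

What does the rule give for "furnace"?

prshean

What's happening: move the last 2 characters to the front (rotate right by 2), then shift every letter 13 places forward in the alphabet (wrapping around) — i.e. ROT13.
For "furnace", step one produces "cefurna"; step two turns that into "prshean".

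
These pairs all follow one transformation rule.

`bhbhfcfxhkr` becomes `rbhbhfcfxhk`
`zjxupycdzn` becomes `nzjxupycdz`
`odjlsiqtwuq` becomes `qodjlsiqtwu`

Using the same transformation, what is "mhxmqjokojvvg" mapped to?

In each case the input is transformed by: move the last character to the front.
Applying that to "mhxmqjokojvvg" gives "gmhxmqjokojvv".

gmhxmqjokojvv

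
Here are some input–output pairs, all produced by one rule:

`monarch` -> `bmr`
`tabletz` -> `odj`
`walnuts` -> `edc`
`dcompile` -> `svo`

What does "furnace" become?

The pattern: shift every letter 10 places forward in the alphabet (wrapping around), then keep only the last 3 characters.
Starting from "furnace": after the first operation, "pebxkmo"; after the second, "kmo".

kmo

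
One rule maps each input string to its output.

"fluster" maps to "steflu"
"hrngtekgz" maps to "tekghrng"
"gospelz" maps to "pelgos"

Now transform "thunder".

ndethu

Looking at the pairs, the operation is to delete the last character, then swap the front and back halves of the string.
"thunder" → "thunde" → "ndethu".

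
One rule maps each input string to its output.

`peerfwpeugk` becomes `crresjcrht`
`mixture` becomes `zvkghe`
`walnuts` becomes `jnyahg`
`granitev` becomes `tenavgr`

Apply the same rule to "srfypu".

The rule is to shift every letter 13 places forward in the alphabet (wrapping around) — i.e. ROT13, then delete the last character.
For "srfypu", step one produces "feslch"; step two turns that into "feslc".

feslc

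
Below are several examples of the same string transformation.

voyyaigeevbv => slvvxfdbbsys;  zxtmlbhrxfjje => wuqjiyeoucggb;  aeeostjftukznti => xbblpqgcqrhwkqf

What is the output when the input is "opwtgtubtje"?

What's happening: shift every letter 3 places backward in the alphabet (wrapping around).
"opwtgtubtje" → "lmtqdqryqgb".

lmtqdqryqgb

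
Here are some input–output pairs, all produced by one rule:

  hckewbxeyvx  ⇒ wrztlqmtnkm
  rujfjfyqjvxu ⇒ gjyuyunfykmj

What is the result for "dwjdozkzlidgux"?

The rule is to shift every letter 11 places backward in the alphabet (wrapping around).
Applying that to "dwjdozkzlidgux" gives "slysdozoaxsvjm".

slysdozoaxsvjm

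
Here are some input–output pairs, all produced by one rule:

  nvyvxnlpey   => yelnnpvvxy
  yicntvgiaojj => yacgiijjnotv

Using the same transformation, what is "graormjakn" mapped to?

The transformation: sort the characters into alphabetical order, then move the last character to the front.
"graormjakn" → "aagjkmnorr" → "raagjkmnor".

raagjkmnor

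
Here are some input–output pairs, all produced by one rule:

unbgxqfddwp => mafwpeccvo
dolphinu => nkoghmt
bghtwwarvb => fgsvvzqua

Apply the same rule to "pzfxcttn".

What's happening: shift every letter 1 place backward in the alphabet (wrapping around), then delete the first character.
For "pzfxcttn", step one produces "oyewbssm"; step two turns that into "yewbssm".

yewbssm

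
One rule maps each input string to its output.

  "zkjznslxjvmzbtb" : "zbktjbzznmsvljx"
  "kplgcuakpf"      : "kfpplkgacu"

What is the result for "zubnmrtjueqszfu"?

zuufbznsmqretuj

The pattern: take characters alternately from the front and the back (1st, last, 2nd, 2nd-last, ...).
Applying that to "zubnmrtjueqszfu" gives "zuufbznsmqretuj".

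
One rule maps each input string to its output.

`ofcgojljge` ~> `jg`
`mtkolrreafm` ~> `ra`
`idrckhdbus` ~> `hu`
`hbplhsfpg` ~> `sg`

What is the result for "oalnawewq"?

wq

The pattern: keep one character in every 3, starting at position 3 (positions 3rd, 6th, 9th, ...), then delete the first character.
Working it through for "oalnawewq": intermediate "lwq", final "wq".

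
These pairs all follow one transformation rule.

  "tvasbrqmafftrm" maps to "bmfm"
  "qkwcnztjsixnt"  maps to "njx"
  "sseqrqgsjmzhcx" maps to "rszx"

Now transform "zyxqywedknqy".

ydq

What's happening: delete the first 3 characters, then keep one character in every 3, starting at position 2 (positions 2nd, 5th, 8th, ...).
On "zyxqywedknqy": the first step gives "qywedknqy", and the second then gives "ydq".
(Check on "tvasbrqmafftrm": → "sbrqmafftrm" → "bmfm" ✓)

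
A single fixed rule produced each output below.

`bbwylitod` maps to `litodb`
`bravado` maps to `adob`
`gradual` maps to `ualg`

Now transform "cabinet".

netc

Rule — move the first character to the end, then delete the first 3 characters.
On "cabinet" that produces "netc".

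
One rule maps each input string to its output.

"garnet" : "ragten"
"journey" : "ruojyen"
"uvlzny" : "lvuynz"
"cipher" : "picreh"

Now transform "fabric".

The pattern: move the last 3 characters to the front (rotate right by 3), then reverse the string.
For "fabric", step one produces "ricfab"; step two turns that into "bafcir".

bafcir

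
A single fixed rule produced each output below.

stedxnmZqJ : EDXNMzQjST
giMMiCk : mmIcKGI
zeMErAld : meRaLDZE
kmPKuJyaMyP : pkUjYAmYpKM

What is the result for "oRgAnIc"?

GaNiCOr

Rule — flip the case of every letter, then move the first 2 characters to the end (rotate left by 2).
"oRgAnIc" → "OrGaNiC" → "GaNiCOr".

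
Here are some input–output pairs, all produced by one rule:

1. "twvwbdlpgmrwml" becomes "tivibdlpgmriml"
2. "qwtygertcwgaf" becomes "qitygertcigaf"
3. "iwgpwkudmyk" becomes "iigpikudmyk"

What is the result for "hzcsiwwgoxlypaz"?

Looking at the pairs, the operation is to replace every "w" with "i".
For "hzcsiwwgoxlypaz" the result is "hzcsiiigoxlypaz".

hzcsiiigoxlypaz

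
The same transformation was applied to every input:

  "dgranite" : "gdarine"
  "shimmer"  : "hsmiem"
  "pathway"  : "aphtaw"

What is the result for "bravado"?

rbvada

The transformation: swap each adjacent pair of characters (1↔2, 3↔4, ...), then delete the last character.
For "bravado", step one produces "rbvadao"; step two turns that into "rbvada".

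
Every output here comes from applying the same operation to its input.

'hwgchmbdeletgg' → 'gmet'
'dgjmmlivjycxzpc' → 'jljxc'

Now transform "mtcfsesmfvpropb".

Looking at the pairs, the operation is to keep one character in every 3, starting at position 3 (positions 3rd, 6th, 9th, ...).
Doing the same to "mtcfsesmfvpropb": "cefrb".

cefrb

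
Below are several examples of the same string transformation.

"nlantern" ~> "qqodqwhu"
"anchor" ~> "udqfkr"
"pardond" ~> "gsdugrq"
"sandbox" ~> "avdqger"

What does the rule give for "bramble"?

Each output is the input with this applied: shift every letter 3 places forward in the alphabet (wrapping around), then move the last character to the front.
Applying that to "bramble" gives "heudpeo".

heudpeo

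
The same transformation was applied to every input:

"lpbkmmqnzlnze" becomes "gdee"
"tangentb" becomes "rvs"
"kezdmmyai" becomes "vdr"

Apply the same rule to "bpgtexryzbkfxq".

The transformation: shift every letter 9 places backward in the alphabet (wrapping around), then keep one character in every 3, starting at position 2 (positions 2nd, 5th, 8th, ...).
For "bpgtexryzbkfxq", step one produces "sgxkvoipqsbwoh"; step two turns that into "gvpbh".

gvpbh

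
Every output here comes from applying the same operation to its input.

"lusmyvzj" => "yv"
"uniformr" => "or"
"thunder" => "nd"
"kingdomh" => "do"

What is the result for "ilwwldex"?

The rule is to move the last 2 characters to the front (rotate right by 2), then keep only the last 2 characters.
"ilwwldex" → "exilwwld" → "ld".

ld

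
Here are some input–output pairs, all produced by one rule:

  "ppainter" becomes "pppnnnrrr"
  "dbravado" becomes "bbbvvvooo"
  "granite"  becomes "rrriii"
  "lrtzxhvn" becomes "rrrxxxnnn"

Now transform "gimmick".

The pattern: keep one character in every 3, starting at position 2 (positions 2nd, 5th, 8th, ...), then repeat every character 3 times.
Working it through for "gimmick": intermediate "ii", final "iiiiii".

iiiiii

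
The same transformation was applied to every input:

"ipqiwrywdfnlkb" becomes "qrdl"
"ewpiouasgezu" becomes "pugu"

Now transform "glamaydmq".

ayq

Each output is the input with this applied: keep one character in every 3, starting at position 3 (positions 3rd, 6th, 9th, ...).
On "glamaydmq" that produces "ayq".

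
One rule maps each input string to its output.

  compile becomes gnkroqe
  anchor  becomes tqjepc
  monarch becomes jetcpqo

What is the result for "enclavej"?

lgxcnepg

The transformation: reverse the string, then shift every letter 2 places forward in the alphabet (wrapping around).
Applying that to "enclavej" gives "lgxcnepg".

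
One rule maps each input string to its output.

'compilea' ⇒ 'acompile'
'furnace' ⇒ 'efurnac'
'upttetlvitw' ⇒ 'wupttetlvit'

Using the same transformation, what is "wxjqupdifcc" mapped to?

The rule is to move the last character to the front.
For "wxjqupdifcc" the result is "cwxjqupdifc".

cwxjqupdifc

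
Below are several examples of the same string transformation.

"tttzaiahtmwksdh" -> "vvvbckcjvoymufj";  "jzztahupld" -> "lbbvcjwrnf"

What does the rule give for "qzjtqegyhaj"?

sblvsgiajcl

The pattern: shift every letter 2 places forward in the alphabet (wrapping around).
Doing the same to "qzjtqegyhaj": "sblvsgiajcl".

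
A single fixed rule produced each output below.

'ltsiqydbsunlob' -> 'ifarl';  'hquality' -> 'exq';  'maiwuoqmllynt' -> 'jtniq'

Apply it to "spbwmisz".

Rule — keep one character in every 3, starting at position 1 (positions 1st, 4th, 7th, ...), then shift every letter 3 places backward in the alphabet (wrapping around).
Starting from "spbwmisz": after the first operation, "sws"; after the second, "ptp".

ptp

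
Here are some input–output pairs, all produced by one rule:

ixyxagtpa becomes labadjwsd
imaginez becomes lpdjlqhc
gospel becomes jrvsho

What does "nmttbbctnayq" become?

qpwweefwqdbt

The pattern: shift every letter 3 places forward in the alphabet (wrapping around).
Doing the same to "nmttbbctnayq": "qpwweefwqdbt".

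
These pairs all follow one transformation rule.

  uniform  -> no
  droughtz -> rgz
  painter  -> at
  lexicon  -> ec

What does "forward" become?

oa

The transformation: keep one character in every 3, starting at position 2 (positions 2nd, 5th, 8th, ...).
Doing the same to "forward": "oa".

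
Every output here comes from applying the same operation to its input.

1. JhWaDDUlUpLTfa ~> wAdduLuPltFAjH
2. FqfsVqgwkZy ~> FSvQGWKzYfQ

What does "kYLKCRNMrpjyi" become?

lkcrnmRPJYIKy

In each case the input is transformed by: move the first 2 characters to the end (rotate left by 2), then flip the case of every letter.
Applying that to "kYLKCRNMrpjyi" gives "lkcrnmRPJYIKy".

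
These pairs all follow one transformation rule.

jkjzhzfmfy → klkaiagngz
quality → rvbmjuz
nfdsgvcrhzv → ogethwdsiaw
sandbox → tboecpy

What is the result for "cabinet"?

dbcjofu

Each output is the input with this applied: shift every letter 1 place forward in the alphabet (wrapping around).
For "cabinet" the result is "dbcjofu".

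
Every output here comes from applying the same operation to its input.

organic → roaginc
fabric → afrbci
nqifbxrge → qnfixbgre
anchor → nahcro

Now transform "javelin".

In each case the input is transformed by: swap each adjacent pair of characters (1↔2, 3↔4, ...).
For "javelin" the result is "ajeviln".

ajeviln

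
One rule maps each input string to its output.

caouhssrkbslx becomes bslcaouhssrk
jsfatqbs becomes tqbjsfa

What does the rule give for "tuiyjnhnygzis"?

gzituiyjnhny

What's happening: delete the last character, then move the last 3 characters to the front (rotate right by 3).
"tuiyjnhnygzis" → "tuiyjnhnygzi" → "gzituiyjnhny".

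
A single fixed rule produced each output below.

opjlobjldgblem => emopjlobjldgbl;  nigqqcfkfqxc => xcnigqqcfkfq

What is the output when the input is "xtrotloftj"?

tjxtrotlof

Rule — move the last 2 characters to the front (rotate right by 2).
On "xtrotloftj" that produces "tjxtrotlof".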